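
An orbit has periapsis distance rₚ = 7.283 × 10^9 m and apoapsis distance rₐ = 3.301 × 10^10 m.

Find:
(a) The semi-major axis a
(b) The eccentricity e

(a) a = (rₚ + rₐ) / 2 = (7.283e+09 + 3.301e+10) / 2 ≈ 2.015e+10 m = 2.015 × 10^10 m.
(b) e = (rₐ − rₚ) / (rₐ + rₚ) = (3.301e+10 − 7.283e+09) / (3.301e+10 + 7.283e+09) ≈ 0.6385.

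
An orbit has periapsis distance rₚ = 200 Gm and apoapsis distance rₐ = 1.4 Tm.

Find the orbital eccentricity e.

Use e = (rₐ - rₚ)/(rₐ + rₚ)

Convert to SI: rₚ = 200 Gm = 2e+11 m; rₐ = 1.4 Tm = 1.4e+12 m.
e = (rₐ − rₚ) / (rₐ + rₚ).
e = (1.4e+12 − 2e+11) / (1.4e+12 + 2e+11) = 1.2e+12 / 1.6e+12 ≈ 0.75.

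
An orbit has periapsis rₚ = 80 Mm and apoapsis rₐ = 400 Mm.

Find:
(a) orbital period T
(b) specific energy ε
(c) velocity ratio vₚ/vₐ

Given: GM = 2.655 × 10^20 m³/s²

Convert to SI: rₚ = 80 Mm = 8e+07 m; rₐ = 400 Mm = 4e+08 m.
(a) With a = (rₚ + rₐ)/2 = 2.4e+08 m, T = 2π √(a³/GM) = 2π √((2.4e+08)³/2.655e+20) s ≈ 1434 s
(b) With a = (rₚ + rₐ)/2 = 2.4e+08 m, ε = −GM/(2a) = −2.655e+20/(2 · 2.4e+08) J/kg ≈ -5.531e+11 J/kg
(c) Conservation of angular momentum (rₚvₚ = rₐvₐ) gives vₚ/vₐ = rₐ/rₚ = 4e+08/8e+07 ≈ 5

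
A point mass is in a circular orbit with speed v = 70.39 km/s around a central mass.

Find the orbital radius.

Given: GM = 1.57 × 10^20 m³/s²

Convert to SI: v = 70.39 km/s = 70390 m/s.
For a circular orbit, v² = GM / r, so r = GM / v².
r = 1.57e+20 / (70390)² m ≈ 3.169e+10 m = 31.69 Gm.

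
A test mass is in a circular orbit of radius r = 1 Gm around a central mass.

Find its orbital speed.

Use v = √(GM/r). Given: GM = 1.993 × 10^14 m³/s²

Convert to SI: r = 1 Gm = 1e+09 m.
For a circular orbit, gravity supplies the centripetal force, so v = √(GM / r).
v = √(1.993e+14 / 1e+09) m/s ≈ 446.4 m/s = 446.4 m/s.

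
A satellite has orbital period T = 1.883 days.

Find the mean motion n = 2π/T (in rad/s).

Convert to SI: T = 1.883 days = 162691 s.
n = 2π / T.
n = 2π / 162691 s ≈ 3.862e-05 rad/s.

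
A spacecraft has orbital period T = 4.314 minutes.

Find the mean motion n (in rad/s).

Convert to SI: T = 4.314 minutes = 258.84 s.
n = 2π / T.
n = 2π / 258.84 s ≈ 0.02427 rad/s.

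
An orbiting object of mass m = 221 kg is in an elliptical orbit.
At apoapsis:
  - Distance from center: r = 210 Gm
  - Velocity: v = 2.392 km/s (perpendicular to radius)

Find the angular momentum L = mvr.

Convert to SI: r = 210 Gm = 2.1e+11 m; v = 2.392 km/s = 2392 m/s.
Since v is perpendicular to r, L = m · v · r.
L = 221 · 2392 · 2.1e+11 kg·m²/s ≈ 1.11e+17 kg·m²/s.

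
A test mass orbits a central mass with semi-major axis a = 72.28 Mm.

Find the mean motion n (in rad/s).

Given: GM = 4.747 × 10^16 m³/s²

Convert to SI: a = 72.28 Mm = 7.228e+07 m.
n = √(GM / a³).
n = √(4.747e+16 / (7.228e+07)³) rad/s ≈ 0.0003546 rad/s.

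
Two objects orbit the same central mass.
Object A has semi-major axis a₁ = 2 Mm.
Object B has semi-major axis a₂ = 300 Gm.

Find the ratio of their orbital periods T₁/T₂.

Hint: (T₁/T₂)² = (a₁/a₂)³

Convert to SI: a₁ = 2 Mm = 2e+06 m; a₂ = 300 Gm = 3e+11 m.
From Kepler's third law, (T₁/T₂)² = (a₁/a₂)³, so T₁/T₂ = (a₁/a₂)^(3/2).
a₁/a₂ = 2e+06 / 3e+11 = 6.66667e-06.
T₁/T₂ = (6.66667e-06)^(3/2) ≈ 1.721e-08.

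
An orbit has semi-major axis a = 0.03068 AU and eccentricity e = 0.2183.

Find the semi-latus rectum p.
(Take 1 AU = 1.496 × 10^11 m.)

Convert to SI: a = 0.03068 AU = 4.58973e+09 m.
p = a (1 − e²).
p = 4.58973e+09 · (1 − (0.2183)²) = 4.58973e+09 · 0.952345 ≈ 4.371e+09 m = 0.02922 AU.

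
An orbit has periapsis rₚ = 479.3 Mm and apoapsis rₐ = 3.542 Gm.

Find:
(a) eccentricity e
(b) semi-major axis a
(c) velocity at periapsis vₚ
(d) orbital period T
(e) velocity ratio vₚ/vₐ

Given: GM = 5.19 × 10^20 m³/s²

Convert to SI: rₚ = 479.3 Mm = 4.793e+08 m; rₐ = 3.542 Gm = 3.542e+09 m.
(a) e = (rₐ − rₚ)/(rₐ + rₚ) = (3.542e+09 − 4.793e+08)/(3.542e+09 + 4.793e+08) ≈ 0.7616
(b) a = (rₚ + rₐ)/2 = (4.793e+08 + 3.542e+09)/2 ≈ 2.011e+09 m
(c) With a = (rₚ + rₐ)/2 = 2.01065e+09 m, vₚ = √(GM (2/rₚ − 1/a)) = √(5.19e+20 · (2/4.793e+08 − 1/2.01065e+09)) m/s ≈ 1.381e+06 m/s
(d) With a = (rₚ + rₐ)/2 = 2.01065e+09 m, T = 2π √(a³/GM) = 2π √((2.01065e+09)³/5.19e+20) s ≈ 2.487e+04 s
(e) Conservation of angular momentum (rₚvₚ = rₐvₐ) gives vₚ/vₐ = rₐ/rₚ = 3.542e+09/4.793e+08 ≈ 7.39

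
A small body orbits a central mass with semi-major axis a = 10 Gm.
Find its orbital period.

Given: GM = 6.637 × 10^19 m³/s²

Convert to SI: a = 10 Gm = 1e+10 m.
Kepler's third law: T = 2π √(a³ / GM).
Substituting a = 1e+10 m and GM = 6.637e+19 m³/s²:
T = 2π √((1e+10)³ / 6.637e+19) s
T ≈ 7.712e+05 s = 8.926 days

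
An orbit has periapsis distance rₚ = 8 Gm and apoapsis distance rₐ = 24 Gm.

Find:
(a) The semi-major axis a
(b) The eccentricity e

Convert to SI: rₚ = 8 Gm = 8e+09 m; rₐ = 24 Gm = 2.4e+10 m.
(a) a = (rₚ + rₐ) / 2 = (8e+09 + 2.4e+10) / 2 ≈ 1.6e+10 m = 16 Gm.
(b) e = (rₐ − rₚ) / (rₐ + rₚ) = (2.4e+10 − 8e+09) / (2.4e+10 + 8e+09) ≈ 0.5.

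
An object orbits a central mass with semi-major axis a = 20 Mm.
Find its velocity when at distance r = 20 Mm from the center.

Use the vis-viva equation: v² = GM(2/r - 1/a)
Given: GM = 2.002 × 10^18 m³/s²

Convert to SI: a = 20 Mm = 2e+07 m; r = 20 Mm = 2e+07 m.
Vis-viva: v = √(GM · (2/r − 1/a)).
2/r − 1/a = 2/2e+07 − 1/2e+07 = 5e-08 m⁻¹.
v = √(2.002e+18 · 5e-08) m/s ≈ 3.164e+05 m/s = 316.4 km/s.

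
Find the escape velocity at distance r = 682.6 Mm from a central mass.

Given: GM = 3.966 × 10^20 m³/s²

Convert to SI: r = 682.6 Mm = 6.826e+08 m.
Escape velocity comes from setting total energy to zero: ½v² − GM/r = 0 ⇒ v_esc = √(2GM / r).
v_esc = √(2 · 3.966e+20 / 6.826e+08) m/s ≈ 1.078e+06 m/s = 1078 km/s.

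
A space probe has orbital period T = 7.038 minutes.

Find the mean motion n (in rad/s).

Convert to SI: T = 7.038 minutes = 422.28 s.
n = 2π / T.
n = 2π / 422.28 s ≈ 0.01488 rad/s.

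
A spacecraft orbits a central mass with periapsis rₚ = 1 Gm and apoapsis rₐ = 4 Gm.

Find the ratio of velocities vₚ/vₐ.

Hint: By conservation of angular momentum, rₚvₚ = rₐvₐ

Convert to SI: rₚ = 1 Gm = 1e+09 m; rₐ = 4 Gm = 4e+09 m.
Conservation of angular momentum gives rₚvₚ = rₐvₐ, so vₚ/vₐ = rₐ/rₚ.
vₚ/vₐ = 4e+09 / 1e+09 ≈ 4.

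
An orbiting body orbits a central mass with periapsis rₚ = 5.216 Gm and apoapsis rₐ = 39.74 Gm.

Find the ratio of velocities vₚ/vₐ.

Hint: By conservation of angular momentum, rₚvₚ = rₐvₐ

Convert to SI: rₚ = 5.216 Gm = 5.216e+09 m; rₐ = 39.74 Gm = 3.974e+10 m.
Conservation of angular momentum gives rₚvₚ = rₐvₐ, so vₚ/vₐ = rₐ/rₚ.
vₚ/vₐ = 3.974e+10 / 5.216e+09 ≈ 7.619.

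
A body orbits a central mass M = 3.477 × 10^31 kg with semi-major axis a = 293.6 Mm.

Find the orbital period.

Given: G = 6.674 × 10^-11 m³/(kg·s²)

Convert to SI: a = 293.6 Mm = 2.936e+08 m.
GM = G · M = 6.674e-11 · 3.477e+31 = 2.32055e+21 m³/s².
Kepler's third law: T = 2π √(a³ / GM).
Substituting a = 2.936e+08 m and GM = 2.32055e+21 m³/s²:
T = 2π √((2.936e+08)³ / 2.32055e+21) s
T ≈ 656.2 s = 10.94 minutes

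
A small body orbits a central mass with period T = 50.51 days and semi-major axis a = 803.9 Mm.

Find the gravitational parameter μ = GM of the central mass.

Convert to SI: T = 50.51 days = 4.36406e+06 s; a = 803.9 Mm = 8.039e+08 m.
GM = 4π² · a³ / T².
GM = 4π² · (8.039e+08)³ / (4.36406e+06)² m³/s² ≈ 1.077e+15 m³/s² = 1.077 × 10^15 m³/s².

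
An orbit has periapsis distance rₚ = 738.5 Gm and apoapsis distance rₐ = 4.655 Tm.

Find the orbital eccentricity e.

Convert to SI: rₚ = 738.5 Gm = 7.385e+11 m; rₐ = 4.655 Tm = 4.655e+12 m.
e = (rₐ − rₚ) / (rₐ + rₚ).
e = (4.655e+12 − 7.385e+11) / (4.655e+12 + 7.385e+11) = 3.9165e+12 / 5.3935e+12 ≈ 0.7262.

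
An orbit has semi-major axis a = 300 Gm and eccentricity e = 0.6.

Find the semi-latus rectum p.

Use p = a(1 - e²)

Convert to SI: a = 300 Gm = 3e+11 m.
p = a (1 − e²).
p = 3e+11 · (1 − (0.6)²) = 3e+11 · 0.64 ≈ 1.92e+11 m = 192 Gm.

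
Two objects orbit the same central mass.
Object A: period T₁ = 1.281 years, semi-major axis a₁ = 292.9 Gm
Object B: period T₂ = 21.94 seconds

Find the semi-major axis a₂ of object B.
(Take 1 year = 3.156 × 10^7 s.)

Convert to SI: T₁ = 1.281 years = 4.04284e+07 s; a₁ = 292.9 Gm = 2.929e+11 m.
Kepler's third law: (T₁/T₂)² = (a₁/a₂)³ ⇒ a₂ = a₁ · (T₂/T₁)^(2/3).
T₂/T₁ = 21.94 / 4.04284e+07 = 5.42688e-07.
a₂ = 2.929e+11 · (5.42688e-07)^(2/3) m ≈ 1.949e+07 m = 19.49 Mm.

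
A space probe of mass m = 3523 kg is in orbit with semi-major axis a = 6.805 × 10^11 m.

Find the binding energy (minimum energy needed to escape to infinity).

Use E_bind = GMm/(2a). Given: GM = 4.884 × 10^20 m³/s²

Total orbital energy is E = −GMm/(2a); binding energy is E_bind = −E = GMm/(2a).
E_bind = 4.884e+20 · 3523 / (2 · 6.805e+11) J ≈ 1.264e+12 J = 1.264 TJ.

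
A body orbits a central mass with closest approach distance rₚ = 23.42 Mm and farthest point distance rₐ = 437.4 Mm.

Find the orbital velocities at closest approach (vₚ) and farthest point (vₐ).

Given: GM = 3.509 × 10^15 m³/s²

Convert to SI: rₚ = 23.42 Mm = 2.342e+07 m; rₐ = 437.4 Mm = 4.374e+08 m.
Use the vis-viva equation v² = GM(2/r − 1/a) with a = (rₚ + rₐ)/2 = (2.342e+07 + 4.374e+08)/2 = 2.3041e+08 m.
vₚ = √(GM · (2/rₚ − 1/a)) = √(3.509e+15 · (2/2.342e+07 − 1/2.3041e+08)) m/s ≈ 1.687e+04 m/s = 16.87 km/s.
vₐ = √(GM · (2/rₐ − 1/a)) = √(3.509e+15 · (2/4.374e+08 − 1/2.3041e+08)) m/s ≈ 903 m/s = 903 m/s.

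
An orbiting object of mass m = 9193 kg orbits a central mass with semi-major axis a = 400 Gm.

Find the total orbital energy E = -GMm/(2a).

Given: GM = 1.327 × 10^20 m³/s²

Convert to SI: a = 400 Gm = 4e+11 m.
E = −GMm / (2a).
E = −1.327e+20 · 9193 / (2 · 4e+11) J ≈ -1.525e+12 J = -1.525 TJ.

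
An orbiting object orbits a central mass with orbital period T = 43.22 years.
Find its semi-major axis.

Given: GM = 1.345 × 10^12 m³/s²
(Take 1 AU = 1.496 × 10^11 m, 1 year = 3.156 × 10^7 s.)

Convert to SI: T = 43.22 years = 1.36402e+09 s.
Invert Kepler's third law: a = (GM · T² / (4π²))^(1/3).
Substituting T = 1.36402e+09 s and GM = 1.345e+12 m³/s²:
a = (1.345e+12 · (1.36402e+09)² / (4π²))^(1/3) m
a ≈ 3.987e+09 m = 0.02665 AU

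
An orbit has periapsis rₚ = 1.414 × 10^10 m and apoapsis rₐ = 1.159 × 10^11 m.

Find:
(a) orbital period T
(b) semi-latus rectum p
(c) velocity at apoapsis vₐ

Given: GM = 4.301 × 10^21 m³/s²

(a) With a = (rₚ + rₐ)/2 = 6.502e+10 m, T = 2π √(a³/GM) = 2π √((6.502e+10)³/4.301e+21) s ≈ 1.588e+06 s
(b) From a = (rₚ + rₐ)/2 = 6.502e+10 m and e = (rₐ − rₚ)/(rₐ + rₚ) = 0.782528, p = a(1 − e²) = 6.502e+10 · (1 − (0.782528)²) ≈ 2.52e+10 m
(c) With a = (rₚ + rₐ)/2 = 6.502e+10 m, vₐ = √(GM (2/rₐ − 1/a)) = √(4.301e+21 · (2/1.159e+11 − 1/6.502e+10)) m/s ≈ 8.983e+04 m/s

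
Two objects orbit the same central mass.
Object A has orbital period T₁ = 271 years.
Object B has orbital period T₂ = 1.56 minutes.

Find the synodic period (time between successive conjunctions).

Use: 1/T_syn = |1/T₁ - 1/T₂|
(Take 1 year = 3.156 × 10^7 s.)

Convert to SI: T₁ = 271 years = 8.55276e+09 s; T₂ = 1.56 minutes = 93.6 s.
T_syn = |T₁ · T₂ / (T₁ − T₂)|.
T_syn = |8.55276e+09 · 93.6 / (8.55276e+09 − 93.6)| s ≈ 93.6 s = 1.56 minutes.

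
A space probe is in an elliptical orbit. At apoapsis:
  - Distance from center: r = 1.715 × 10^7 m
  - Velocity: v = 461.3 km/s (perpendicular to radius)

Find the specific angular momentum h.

Convert to SI: v = 461.3 km/s = 461300 m/s.
With v perpendicular to r, h = r · v.
h = 1.715e+07 · 461300 m²/s ≈ 7.911e+12 m²/s.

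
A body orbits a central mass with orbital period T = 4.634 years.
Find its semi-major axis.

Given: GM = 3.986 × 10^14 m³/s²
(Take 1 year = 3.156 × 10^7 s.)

Convert to SI: T = 4.634 years = 1.46249e+08 s.
Invert Kepler's third law: a = (GM · T² / (4π²))^(1/3).
Substituting T = 1.46249e+08 s and GM = 3.986e+14 m³/s²:
a = (3.986e+14 · (1.46249e+08)² / (4π²))^(1/3) m
a ≈ 6e+09 m = 6 Gm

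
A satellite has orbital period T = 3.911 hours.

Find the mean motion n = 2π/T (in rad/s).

Convert to SI: T = 3.911 hours = 14079.6 s.
n = 2π / T.
n = 2π / 14079.6 s ≈ 0.0004463 rad/s.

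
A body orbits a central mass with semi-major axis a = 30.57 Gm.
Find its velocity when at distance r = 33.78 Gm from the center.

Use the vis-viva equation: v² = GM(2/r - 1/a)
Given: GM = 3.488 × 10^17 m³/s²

Convert to SI: a = 30.57 Gm = 3.057e+10 m; r = 33.78 Gm = 3.378e+10 m.
Vis-viva: v = √(GM · (2/r − 1/a)).
2/r − 1/a = 2/3.378e+10 − 1/3.057e+10 = 2.64948e-11 m⁻¹.
v = √(3.488e+17 · 2.64948e-11) m/s ≈ 3040 m/s = 3.04 km/s.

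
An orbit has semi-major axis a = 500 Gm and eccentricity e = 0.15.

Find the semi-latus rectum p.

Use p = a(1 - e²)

Convert to SI: a = 500 Gm = 5e+11 m.
p = a (1 − e²).
p = 5e+11 · (1 − (0.15)²) = 5e+11 · 0.9775 ≈ 4.888e+11 m = 488.8 Gm.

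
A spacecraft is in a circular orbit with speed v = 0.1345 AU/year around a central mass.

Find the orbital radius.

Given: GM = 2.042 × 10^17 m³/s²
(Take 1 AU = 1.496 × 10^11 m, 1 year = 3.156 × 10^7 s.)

Convert to SI: v = 0.1345 AU/year = 637.554 m/s.
For a circular orbit, v² = GM / r, so r = GM / v².
r = 2.042e+17 / (637.554)² m ≈ 5.024e+11 m = 3.358 AU.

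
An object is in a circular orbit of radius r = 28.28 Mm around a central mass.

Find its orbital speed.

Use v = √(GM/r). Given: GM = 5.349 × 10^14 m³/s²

Convert to SI: r = 28.28 Mm = 2.828e+07 m.
For a circular orbit, gravity supplies the centripetal force, so v = √(GM / r).
v = √(5.349e+14 / 2.828e+07) m/s ≈ 4349 m/s = 4.349 km/s.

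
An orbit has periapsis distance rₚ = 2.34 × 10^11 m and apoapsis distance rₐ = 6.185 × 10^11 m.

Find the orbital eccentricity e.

e = (rₐ − rₚ) / (rₐ + rₚ).
e = (6.185e+11 − 2.34e+11) / (6.185e+11 + 2.34e+11) = 3.845e+11 / 8.525e+11 ≈ 0.451.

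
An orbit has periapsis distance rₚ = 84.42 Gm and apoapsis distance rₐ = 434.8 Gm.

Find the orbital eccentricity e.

Convert to SI: rₚ = 84.42 Gm = 8.442e+10 m; rₐ = 434.8 Gm = 4.348e+11 m.
e = (rₐ − rₚ) / (rₐ + rₚ).
e = (4.348e+11 − 8.442e+10) / (4.348e+11 + 8.442e+10) = 3.5038e+11 / 5.1922e+11 ≈ 0.6748.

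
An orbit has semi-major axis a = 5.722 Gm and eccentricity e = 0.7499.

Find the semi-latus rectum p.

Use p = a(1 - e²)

Convert to SI: a = 5.722 Gm = 5.722e+09 m.
p = a (1 − e²).
p = 5.722e+09 · (1 − (0.7499)²) = 5.722e+09 · 0.43765 ≈ 2.504e+09 m = 2.504 Gm.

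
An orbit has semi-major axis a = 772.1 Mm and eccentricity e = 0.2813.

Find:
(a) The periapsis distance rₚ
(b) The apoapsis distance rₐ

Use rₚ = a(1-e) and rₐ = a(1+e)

Convert to SI: a = 772.1 Mm = 7.721e+08 m.
(a) rₚ = a(1 − e) = 7.721e+08 · (1 − 0.2813) = 7.721e+08 · 0.7187 ≈ 5.549e+08 m = 554.9 Mm.
(b) rₐ = a(1 + e) = 7.721e+08 · (1 + 0.2813) = 7.721e+08 · 1.2813 ≈ 9.893e+08 m = 989.3 Mm.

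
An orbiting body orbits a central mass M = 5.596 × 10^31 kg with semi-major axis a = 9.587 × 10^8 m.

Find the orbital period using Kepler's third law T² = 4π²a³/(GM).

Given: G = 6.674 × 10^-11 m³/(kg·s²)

GM = G · M = 6.674e-11 · 5.596e+31 = 3.73477e+21 m³/s².
Kepler's third law: T = 2π √(a³ / GM).
Substituting a = 9.587e+08 m and GM = 3.73477e+21 m³/s²:
T = 2π √((9.587e+08)³ / 3.73477e+21) s
T ≈ 3052 s = 50.87 minutes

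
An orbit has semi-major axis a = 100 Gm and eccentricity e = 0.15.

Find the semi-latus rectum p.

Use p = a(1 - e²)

Convert to SI: a = 100 Gm = 1e+11 m.
p = a (1 − e²).
p = 1e+11 · (1 − (0.15)²) = 1e+11 · 0.9775 ≈ 9.775e+10 m = 97.75 Gm.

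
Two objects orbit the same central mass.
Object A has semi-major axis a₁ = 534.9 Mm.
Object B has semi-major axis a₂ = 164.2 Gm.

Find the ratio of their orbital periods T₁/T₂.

Convert to SI: a₁ = 534.9 Mm = 5.349e+08 m; a₂ = 164.2 Gm = 1.642e+11 m.
From Kepler's third law, (T₁/T₂)² = (a₁/a₂)³, so T₁/T₂ = (a₁/a₂)^(3/2).
a₁/a₂ = 5.349e+08 / 1.642e+11 = 0.00325761.
T₁/T₂ = (0.00325761)^(3/2) ≈ 0.0001859.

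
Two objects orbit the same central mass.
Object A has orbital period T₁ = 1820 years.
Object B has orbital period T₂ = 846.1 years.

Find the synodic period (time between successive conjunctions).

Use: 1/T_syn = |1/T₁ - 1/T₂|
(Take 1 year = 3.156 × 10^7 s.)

Convert to SI: T₁ = 1820 years = 5.74392e+10 s; T₂ = 846.1 years = 2.67029e+10 s.
T_syn = |T₁ · T₂ / (T₁ − T₂)|.
T_syn = |5.74392e+10 · 2.67029e+10 / (5.74392e+10 − 2.67029e+10)| s ≈ 4.99e+10 s = 1581 years.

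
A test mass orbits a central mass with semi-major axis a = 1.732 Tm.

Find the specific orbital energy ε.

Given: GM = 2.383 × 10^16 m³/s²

Convert to SI: a = 1.732 Tm = 1.732e+12 m.
ε = −GM / (2a).
ε = −2.383e+16 / (2 · 1.732e+12) J/kg ≈ -6879 J/kg = -6.879 kJ/kg.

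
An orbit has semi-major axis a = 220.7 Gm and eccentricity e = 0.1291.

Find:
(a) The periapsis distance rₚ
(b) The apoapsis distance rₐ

Convert to SI: a = 220.7 Gm = 2.207e+11 m.
(a) rₚ = a(1 − e) = 2.207e+11 · (1 − 0.1291) = 2.207e+11 · 0.8709 ≈ 1.922e+11 m = 192.2 Gm.
(b) rₐ = a(1 + e) = 2.207e+11 · (1 + 0.1291) = 2.207e+11 · 1.1291 ≈ 2.492e+11 m = 249.2 Gm.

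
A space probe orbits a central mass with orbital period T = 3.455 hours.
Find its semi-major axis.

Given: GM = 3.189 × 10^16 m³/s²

Convert to SI: T = 3.455 hours = 12438 s.
Invert Kepler's third law: a = (GM · T² / (4π²))^(1/3).
Substituting T = 12438 s and GM = 3.189e+16 m³/s²:
a = (3.189e+16 · (12438)² / (4π²))^(1/3) m
a ≈ 5e+07 m = 50 Mm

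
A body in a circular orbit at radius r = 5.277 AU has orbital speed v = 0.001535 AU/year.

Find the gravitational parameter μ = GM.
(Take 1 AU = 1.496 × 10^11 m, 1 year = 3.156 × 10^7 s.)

Convert to SI: r = 5.277 AU = 7.89439e+11 m; v = 0.001535 AU/year = 7.27617 m/s.
For a circular orbit v² = GM/r, so GM = v² · r.
GM = (7.27617)² · 7.89439e+11 m³/s² ≈ 4.18e+13 m³/s² = 4.18 × 10^13 m³/s².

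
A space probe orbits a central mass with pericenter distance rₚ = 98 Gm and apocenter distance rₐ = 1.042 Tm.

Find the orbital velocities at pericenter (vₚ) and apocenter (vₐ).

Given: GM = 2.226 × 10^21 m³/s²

Convert to SI: rₚ = 98 Gm = 9.8e+10 m; rₐ = 1.042 Tm = 1.042e+12 m.
Use the vis-viva equation v² = GM(2/r − 1/a) with a = (rₚ + rₐ)/2 = (9.8e+10 + 1.042e+12)/2 = 5.7e+11 m.
vₚ = √(GM · (2/rₚ − 1/a)) = √(2.226e+21 · (2/9.8e+10 − 1/5.7e+11)) m/s ≈ 2.038e+05 m/s = 203.8 km/s.
vₐ = √(GM · (2/rₐ − 1/a)) = √(2.226e+21 · (2/1.042e+12 − 1/5.7e+11)) m/s ≈ 1.916e+04 m/s = 19.16 km/s.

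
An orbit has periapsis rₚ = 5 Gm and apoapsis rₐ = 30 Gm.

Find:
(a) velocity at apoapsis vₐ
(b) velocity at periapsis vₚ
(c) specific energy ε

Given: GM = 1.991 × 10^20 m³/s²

Convert to SI: rₚ = 5 Gm = 5e+09 m; rₐ = 30 Gm = 3e+10 m.
(a) With a = (rₚ + rₐ)/2 = 1.75e+10 m, vₐ = √(GM (2/rₐ − 1/a)) = √(1.991e+20 · (2/3e+10 − 1/1.75e+10)) m/s ≈ 4.355e+04 m/s
(b) With a = (rₚ + rₐ)/2 = 1.75e+10 m, vₚ = √(GM (2/rₚ − 1/a)) = √(1.991e+20 · (2/5e+09 − 1/1.75e+10)) m/s ≈ 2.613e+05 m/s
(c) With a = (rₚ + rₐ)/2 = 1.75e+10 m, ε = −GM/(2a) = −1.991e+20/(2 · 1.75e+10) J/kg ≈ -5.689e+09 J/kg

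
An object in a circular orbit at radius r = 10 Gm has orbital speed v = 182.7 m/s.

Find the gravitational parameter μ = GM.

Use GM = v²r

Convert to SI: r = 10 Gm = 1e+10 m.
For a circular orbit v² = GM/r, so GM = v² · r.
GM = (182.7)² · 1e+10 m³/s² ≈ 3.338e+14 m³/s² = 3.338 × 10^14 m³/s².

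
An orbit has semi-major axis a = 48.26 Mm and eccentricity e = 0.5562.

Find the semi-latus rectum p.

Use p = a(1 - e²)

Convert to SI: a = 48.26 Mm = 4.826e+07 m.
p = a (1 − e²).
p = 4.826e+07 · (1 − (0.5562)²) = 4.826e+07 · 0.690642 ≈ 3.333e+07 m = 33.33 Mm.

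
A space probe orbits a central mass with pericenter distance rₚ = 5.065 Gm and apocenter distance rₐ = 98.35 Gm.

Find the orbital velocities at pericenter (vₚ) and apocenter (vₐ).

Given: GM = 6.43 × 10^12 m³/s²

Convert to SI: rₚ = 5.065 Gm = 5.065e+09 m; rₐ = 98.35 Gm = 9.835e+10 m.
Use the vis-viva equation v² = GM(2/r − 1/a) with a = (rₚ + rₐ)/2 = (5.065e+09 + 9.835e+10)/2 = 5.17075e+10 m.
vₚ = √(GM · (2/rₚ − 1/a)) = √(6.43e+12 · (2/5.065e+09 − 1/5.17075e+10)) m/s ≈ 49.14 m/s = 49.14 m/s.
vₐ = √(GM · (2/rₐ − 1/a)) = √(6.43e+12 · (2/9.835e+10 − 1/5.17075e+10)) m/s ≈ 2.531 m/s = 2.531 m/s.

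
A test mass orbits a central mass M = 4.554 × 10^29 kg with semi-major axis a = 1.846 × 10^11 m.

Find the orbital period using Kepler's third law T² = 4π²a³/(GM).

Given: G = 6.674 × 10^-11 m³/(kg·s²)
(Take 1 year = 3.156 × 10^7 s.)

GM = G · M = 6.674e-11 · 4.554e+29 = 3.03934e+19 m³/s².
Kepler's third law: T = 2π √(a³ / GM).
Substituting a = 1.846e+11 m and GM = 3.03934e+19 m³/s²:
T = 2π √((1.846e+11)³ / 3.03934e+19) s
T ≈ 9.039e+07 s = 2.864 years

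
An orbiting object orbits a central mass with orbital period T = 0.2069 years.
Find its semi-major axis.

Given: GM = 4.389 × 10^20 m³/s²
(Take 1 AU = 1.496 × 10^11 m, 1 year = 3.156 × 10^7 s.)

Convert to SI: T = 0.2069 years = 6.52976e+06 s.
Invert Kepler's third law: a = (GM · T² / (4π²))^(1/3).
Substituting T = 6.52976e+06 s and GM = 4.389e+20 m³/s²:
a = (4.389e+20 · (6.52976e+06)² / (4π²))^(1/3) m
a ≈ 7.797e+10 m = 0.5212 AU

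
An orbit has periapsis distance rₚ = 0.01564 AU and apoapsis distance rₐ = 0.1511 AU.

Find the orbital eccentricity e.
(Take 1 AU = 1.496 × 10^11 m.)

Convert to SI: rₚ = 0.01564 AU = 2.33974e+09 m; rₐ = 0.1511 AU = 2.26046e+10 m.
e = (rₐ − rₚ) / (rₐ + rₚ).
e = (2.26046e+10 − 2.33974e+09) / (2.26046e+10 + 2.33974e+09) = 2.02648e+10 / 2.49443e+10 ≈ 0.8124.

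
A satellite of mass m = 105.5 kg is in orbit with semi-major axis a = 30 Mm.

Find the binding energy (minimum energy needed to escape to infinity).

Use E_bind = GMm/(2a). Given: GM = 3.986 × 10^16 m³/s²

Convert to SI: a = 30 Mm = 3e+07 m.
Total orbital energy is E = −GMm/(2a); binding energy is E_bind = −E = GMm/(2a).
E_bind = 3.986e+16 · 105.5 / (2 · 3e+07) J ≈ 7.009e+10 J = 70.09 GJ.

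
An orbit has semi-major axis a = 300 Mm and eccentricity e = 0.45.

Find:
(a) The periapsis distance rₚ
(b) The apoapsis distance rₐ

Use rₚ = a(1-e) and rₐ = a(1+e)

Convert to SI: a = 300 Mm = 3e+08 m.
(a) rₚ = a(1 − e) = 3e+08 · (1 − 0.45) = 3e+08 · 0.55 ≈ 1.65e+08 m = 165 Mm.
(b) rₐ = a(1 + e) = 3e+08 · (1 + 0.45) = 3e+08 · 1.45 ≈ 4.35e+08 m = 435 Mm.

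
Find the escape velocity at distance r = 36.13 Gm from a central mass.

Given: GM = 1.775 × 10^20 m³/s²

Convert to SI: r = 36.13 Gm = 3.613e+10 m.
Escape velocity comes from setting total energy to zero: ½v² − GM/r = 0 ⇒ v_esc = √(2GM / r).
v_esc = √(2 · 1.775e+20 / 3.613e+10) m/s ≈ 9.912e+04 m/s = 99.12 km/s.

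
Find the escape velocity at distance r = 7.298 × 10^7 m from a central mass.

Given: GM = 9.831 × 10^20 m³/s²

Escape velocity comes from setting total energy to zero: ½v² − GM/r = 0 ⇒ v_esc = √(2GM / r).
v_esc = √(2 · 9.831e+20 / 7.298e+07) m/s ≈ 5.191e+06 m/s = 5191 km/s.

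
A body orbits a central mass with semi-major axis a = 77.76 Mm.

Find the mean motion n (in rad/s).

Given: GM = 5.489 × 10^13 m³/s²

Convert to SI: a = 77.76 Mm = 7.776e+07 m.
n = √(GM / a³).
n = √(5.489e+13 / (7.776e+07)³) rad/s ≈ 1.08e-05 rad/s.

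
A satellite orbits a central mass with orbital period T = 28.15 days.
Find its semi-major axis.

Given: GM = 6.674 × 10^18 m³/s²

Convert to SI: T = 28.15 days = 2.43216e+06 s.
Invert Kepler's third law: a = (GM · T² / (4π²))^(1/3).
Substituting T = 2.43216e+06 s and GM = 6.674e+18 m³/s²:
a = (6.674e+18 · (2.43216e+06)² / (4π²))^(1/3) m
a ≈ 1e+10 m = 10 Gm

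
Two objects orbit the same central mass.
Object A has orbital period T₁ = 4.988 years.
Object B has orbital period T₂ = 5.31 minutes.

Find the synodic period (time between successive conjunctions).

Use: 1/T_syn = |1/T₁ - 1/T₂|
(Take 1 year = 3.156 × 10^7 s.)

Convert to SI: T₁ = 4.988 years = 1.57421e+08 s; T₂ = 5.31 minutes = 318.6 s.
T_syn = |T₁ · T₂ / (T₁ − T₂)|.
T_syn = |1.57421e+08 · 318.6 / (1.57421e+08 − 318.6)| s ≈ 318.6 s = 5.31 minutes.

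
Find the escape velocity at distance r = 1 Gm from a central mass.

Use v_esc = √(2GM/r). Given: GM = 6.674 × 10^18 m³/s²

Convert to SI: r = 1 Gm = 1e+09 m.
Escape velocity comes from setting total energy to zero: ½v² − GM/r = 0 ⇒ v_esc = √(2GM / r).
v_esc = √(2 · 6.674e+18 / 1e+09) m/s ≈ 1.155e+05 m/s = 115.5 km/s.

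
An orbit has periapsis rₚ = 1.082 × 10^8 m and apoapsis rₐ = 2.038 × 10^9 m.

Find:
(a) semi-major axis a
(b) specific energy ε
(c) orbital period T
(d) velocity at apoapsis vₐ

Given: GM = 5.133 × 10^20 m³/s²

(a) a = (rₚ + rₐ)/2 = (1.082e+08 + 2.038e+09)/2 ≈ 1.073e+09 m
(b) With a = (rₚ + rₐ)/2 = 1.0731e+09 m, ε = −GM/(2a) = −5.133e+20/(2 · 1.0731e+09) J/kg ≈ -2.392e+11 J/kg
(c) With a = (rₚ + rₐ)/2 = 1.0731e+09 m, T = 2π √(a³/GM) = 2π √((1.0731e+09)³/5.133e+20) s ≈ 9749 s
(d) With a = (rₚ + rₐ)/2 = 1.0731e+09 m, vₐ = √(GM (2/rₐ − 1/a)) = √(5.133e+20 · (2/2.038e+09 − 1/1.0731e+09)) m/s ≈ 1.594e+05 m/s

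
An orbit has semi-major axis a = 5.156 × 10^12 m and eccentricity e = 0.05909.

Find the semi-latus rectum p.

p = a (1 − e²).
p = 5.156e+12 · (1 − (0.05909)²) = 5.156e+12 · 0.996508 ≈ 5.138e+12 m = 5.138 × 10^12 m.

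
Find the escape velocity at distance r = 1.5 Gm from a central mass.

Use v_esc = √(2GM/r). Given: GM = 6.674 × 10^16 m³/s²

Convert to SI: r = 1.5 Gm = 1.5e+09 m.
Escape velocity comes from setting total energy to zero: ½v² − GM/r = 0 ⇒ v_esc = √(2GM / r).
v_esc = √(2 · 6.674e+16 / 1.5e+09) m/s ≈ 9433 m/s = 9.433 km/s.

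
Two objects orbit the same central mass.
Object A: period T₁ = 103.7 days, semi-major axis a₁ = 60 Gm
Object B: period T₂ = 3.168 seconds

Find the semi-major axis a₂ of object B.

Convert to SI: T₁ = 103.7 days = 8.95968e+06 s; a₁ = 60 Gm = 6e+10 m.
Kepler's third law: (T₁/T₂)² = (a₁/a₂)³ ⇒ a₂ = a₁ · (T₂/T₁)^(2/3).
T₂/T₁ = 3.168 / 8.95968e+06 = 3.53584e-07.
a₂ = 6e+10 · (3.53584e-07)^(2/3) m ≈ 3e+06 m = 3 Mm.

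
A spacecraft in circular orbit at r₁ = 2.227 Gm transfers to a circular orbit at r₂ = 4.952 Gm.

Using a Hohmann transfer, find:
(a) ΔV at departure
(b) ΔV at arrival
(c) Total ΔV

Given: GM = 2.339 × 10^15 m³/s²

Convert to SI: r₁ = 2.227 Gm = 2.227e+09 m; r₂ = 4.952 Gm = 4.952e+09 m.
Transfer semi-major axis: a_t = (r₁ + r₂)/2 = (2.227e+09 + 4.952e+09)/2 = 3.5895e+09 m.
Circular speeds: v₁ = √(GM/r₁) = 1024.84 m/s, v₂ = √(GM/r₂) = 687.266 m/s.
Transfer speeds (vis-viva v² = GM(2/r − 1/a_t)): v₁ᵗ = 1203.73 m/s, v₂ᵗ = 541.337 m/s.
(a) ΔV₁ = |v₁ᵗ − v₁| ≈ 178.9 m/s = 178.9 m/s.
(b) ΔV₂ = |v₂ − v₂ᵗ| ≈ 145.9 m/s = 145.9 m/s.
(c) ΔV_total = ΔV₁ + ΔV₂ ≈ 324.8 m/s = 324.8 m/s.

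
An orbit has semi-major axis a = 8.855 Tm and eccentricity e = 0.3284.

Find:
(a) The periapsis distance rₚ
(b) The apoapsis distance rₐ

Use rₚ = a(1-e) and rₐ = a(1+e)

Convert to SI: a = 8.855 Tm = 8.855e+12 m.
(a) rₚ = a(1 − e) = 8.855e+12 · (1 − 0.3284) = 8.855e+12 · 0.6716 ≈ 5.947e+12 m = 5.947 Tm.
(b) rₐ = a(1 + e) = 8.855e+12 · (1 + 0.3284) = 8.855e+12 · 1.3284 ≈ 1.176e+13 m = 11.76 Tm.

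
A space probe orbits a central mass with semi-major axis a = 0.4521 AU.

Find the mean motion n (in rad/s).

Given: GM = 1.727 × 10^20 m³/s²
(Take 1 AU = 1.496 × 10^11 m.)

Convert to SI: a = 0.4521 AU = 6.76342e+10 m.
n = √(GM / a³).
n = √(1.727e+20 / (6.76342e+10)³) rad/s ≈ 7.471e-07 rad/s.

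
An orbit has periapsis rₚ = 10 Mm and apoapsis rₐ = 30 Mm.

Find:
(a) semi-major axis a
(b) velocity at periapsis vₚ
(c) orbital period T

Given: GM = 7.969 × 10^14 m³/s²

Convert to SI: rₚ = 10 Mm = 1e+07 m; rₐ = 30 Mm = 3e+07 m.
(a) a = (rₚ + rₐ)/2 = (1e+07 + 3e+07)/2 ≈ 2e+07 m
(b) With a = (rₚ + rₐ)/2 = 2e+07 m, vₚ = √(GM (2/rₚ − 1/a)) = √(7.969e+14 · (2/1e+07 − 1/2e+07)) m/s ≈ 1.093e+04 m/s
(c) With a = (rₚ + rₐ)/2 = 2e+07 m, T = 2π √(a³/GM) = 2π √((2e+07)³/7.969e+14) s ≈ 1.991e+04 s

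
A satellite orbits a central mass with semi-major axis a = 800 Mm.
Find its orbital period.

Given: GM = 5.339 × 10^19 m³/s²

Convert to SI: a = 800 Mm = 8e+08 m.
Kepler's third law: T = 2π √(a³ / GM).
Substituting a = 8e+08 m and GM = 5.339e+19 m³/s²:
T = 2π √((8e+08)³ / 5.339e+19) s
T ≈ 1.946e+04 s = 5.405 hours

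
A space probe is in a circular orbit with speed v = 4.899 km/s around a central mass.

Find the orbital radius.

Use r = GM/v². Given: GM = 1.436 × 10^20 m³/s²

Convert to SI: v = 4.899 km/s = 4899 m/s.
For a circular orbit, v² = GM / r, so r = GM / v².
r = 1.436e+20 / (4899)² m ≈ 5.983e+12 m = 5.983 × 10^12 m.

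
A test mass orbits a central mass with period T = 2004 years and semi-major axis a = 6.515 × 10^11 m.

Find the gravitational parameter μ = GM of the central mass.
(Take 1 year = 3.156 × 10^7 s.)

Convert to SI: T = 2004 years = 6.32462e+10 s.
GM = 4π² · a³ / T².
GM = 4π² · (6.515e+11)³ / (6.32462e+10)² m³/s² ≈ 2.729e+15 m³/s² = 2.729 × 10^15 m³/s².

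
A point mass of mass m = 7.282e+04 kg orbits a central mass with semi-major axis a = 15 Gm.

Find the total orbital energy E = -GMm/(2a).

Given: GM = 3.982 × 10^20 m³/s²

Convert to SI: a = 15 Gm = 1.5e+10 m.
E = −GMm / (2a).
E = −3.982e+20 · 7.282e+04 / (2 · 1.5e+10) J ≈ -9.666e+14 J = -966.6 TJ.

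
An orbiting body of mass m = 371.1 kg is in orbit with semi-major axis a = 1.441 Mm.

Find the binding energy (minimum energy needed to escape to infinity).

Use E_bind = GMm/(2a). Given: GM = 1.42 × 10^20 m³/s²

Convert to SI: a = 1.441 Mm = 1.441e+06 m.
Total orbital energy is E = −GMm/(2a); binding energy is E_bind = −E = GMm/(2a).
E_bind = 1.42e+20 · 371.1 / (2 · 1.441e+06) J ≈ 1.828e+16 J = 18.28 PJ.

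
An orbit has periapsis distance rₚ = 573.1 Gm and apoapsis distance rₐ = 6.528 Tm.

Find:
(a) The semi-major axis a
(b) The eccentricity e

Convert to SI: rₚ = 573.1 Gm = 5.731e+11 m; rₐ = 6.528 Tm = 6.528e+12 m.
(a) a = (rₚ + rₐ) / 2 = (5.731e+11 + 6.528e+12) / 2 ≈ 3.551e+12 m = 3.551 Tm.
(b) e = (rₐ − rₚ) / (rₐ + rₚ) = (6.528e+12 − 5.731e+11) / (6.528e+12 + 5.731e+11) ≈ 0.8386.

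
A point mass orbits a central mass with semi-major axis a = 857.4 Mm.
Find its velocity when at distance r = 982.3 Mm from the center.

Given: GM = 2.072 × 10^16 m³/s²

Convert to SI: a = 857.4 Mm = 8.574e+08 m; r = 982.3 Mm = 9.823e+08 m.
Vis-viva: v = √(GM · (2/r − 1/a)).
2/r − 1/a = 2/9.823e+08 − 1/8.574e+08 = 8.69721e-10 m⁻¹.
v = √(2.072e+16 · 8.69721e-10) m/s ≈ 4245 m/s = 4.245 km/s.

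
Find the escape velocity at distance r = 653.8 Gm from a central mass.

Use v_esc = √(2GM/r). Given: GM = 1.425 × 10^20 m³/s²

Convert to SI: r = 653.8 Gm = 6.538e+11 m.
Escape velocity comes from setting total energy to zero: ½v² − GM/r = 0 ⇒ v_esc = √(2GM / r).
v_esc = √(2 · 1.425e+20 / 6.538e+11) m/s ≈ 2.088e+04 m/s = 20.88 km/s.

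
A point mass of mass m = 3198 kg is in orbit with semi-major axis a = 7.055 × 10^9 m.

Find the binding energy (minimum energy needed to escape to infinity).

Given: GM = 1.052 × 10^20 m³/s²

Total orbital energy is E = −GMm/(2a); binding energy is E_bind = −E = GMm/(2a).
E_bind = 1.052e+20 · 3198 / (2 · 7.055e+09) J ≈ 2.384e+13 J = 23.84 TJ.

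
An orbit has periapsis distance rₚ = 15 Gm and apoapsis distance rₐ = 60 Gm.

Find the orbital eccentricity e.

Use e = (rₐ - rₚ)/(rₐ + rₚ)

Convert to SI: rₚ = 15 Gm = 1.5e+10 m; rₐ = 60 Gm = 6e+10 m.
e = (rₐ − rₚ) / (rₐ + rₚ).
e = (6e+10 − 1.5e+10) / (6e+10 + 1.5e+10) = 4.5e+10 / 7.5e+10 ≈ 0.6.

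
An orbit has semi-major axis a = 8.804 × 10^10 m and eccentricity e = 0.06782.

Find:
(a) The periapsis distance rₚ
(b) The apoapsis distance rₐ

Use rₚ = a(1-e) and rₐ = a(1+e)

(a) rₚ = a(1 − e) = 8.804e+10 · (1 − 0.06782) = 8.804e+10 · 0.93218 ≈ 8.207e+10 m = 8.207 × 10^10 m.
(b) rₐ = a(1 + e) = 8.804e+10 · (1 + 0.06782) = 8.804e+10 · 1.06782 ≈ 9.401e+10 m = 9.401 × 10^10 m.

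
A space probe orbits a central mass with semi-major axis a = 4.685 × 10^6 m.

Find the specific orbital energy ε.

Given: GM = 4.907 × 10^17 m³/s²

ε = −GM / (2a).
ε = −4.907e+17 / (2 · 4.685e+06) J/kg ≈ -5.237e+10 J/kg = -52.37 GJ/kg.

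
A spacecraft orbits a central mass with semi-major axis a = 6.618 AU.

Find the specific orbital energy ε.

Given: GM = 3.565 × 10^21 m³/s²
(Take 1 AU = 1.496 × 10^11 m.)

Convert to SI: a = 6.618 AU = 9.90053e+11 m.
ε = −GM / (2a).
ε = −3.565e+21 / (2 · 9.90053e+11) J/kg ≈ -1.8e+09 J/kg = -1.8 GJ/kg.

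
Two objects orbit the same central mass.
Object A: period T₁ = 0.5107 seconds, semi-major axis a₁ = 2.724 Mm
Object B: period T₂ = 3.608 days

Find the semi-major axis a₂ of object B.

Convert to SI: a₁ = 2.724 Mm = 2.724e+06 m; T₂ = 3.608 days = 311731 s.
Kepler's third law: (T₁/T₂)² = (a₁/a₂)³ ⇒ a₂ = a₁ · (T₂/T₁)^(2/3).
T₂/T₁ = 311731 / 0.5107 = 610400.
a₂ = 2.724e+06 · (610400)^(2/3) m ≈ 1.96e+10 m = 19.6 Gm.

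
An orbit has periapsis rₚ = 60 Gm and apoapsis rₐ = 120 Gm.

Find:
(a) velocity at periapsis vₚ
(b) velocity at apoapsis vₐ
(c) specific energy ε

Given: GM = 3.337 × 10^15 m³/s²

Convert to SI: rₚ = 60 Gm = 6e+10 m; rₐ = 120 Gm = 1.2e+11 m.
(a) With a = (rₚ + rₐ)/2 = 9e+10 m, vₚ = √(GM (2/rₚ − 1/a)) = √(3.337e+15 · (2/6e+10 − 1/9e+10)) m/s ≈ 272.3 m/s
(b) With a = (rₚ + rₐ)/2 = 9e+10 m, vₐ = √(GM (2/rₐ − 1/a)) = √(3.337e+15 · (2/1.2e+11 − 1/9e+10)) m/s ≈ 136.2 m/s
(c) With a = (rₚ + rₐ)/2 = 9e+10 m, ε = −GM/(2a) = −3.337e+15/(2 · 9e+10) J/kg ≈ -1.854e+04 J/kg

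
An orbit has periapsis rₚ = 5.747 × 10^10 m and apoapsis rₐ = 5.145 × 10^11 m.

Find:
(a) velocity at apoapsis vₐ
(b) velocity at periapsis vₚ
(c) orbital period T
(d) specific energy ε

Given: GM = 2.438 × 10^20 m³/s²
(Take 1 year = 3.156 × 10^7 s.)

(a) With a = (rₚ + rₐ)/2 = 2.85985e+11 m, vₐ = √(GM (2/rₐ − 1/a)) = √(2.438e+20 · (2/5.145e+11 − 1/2.85985e+11)) m/s ≈ 9758 m/s
(b) With a = (rₚ + rₐ)/2 = 2.85985e+11 m, vₚ = √(GM (2/rₚ − 1/a)) = √(2.438e+20 · (2/5.747e+10 − 1/2.85985e+11)) m/s ≈ 8.736e+04 m/s
(c) With a = (rₚ + rₐ)/2 = 2.85985e+11 m, T = 2π √(a³/GM) = 2π √((2.85985e+11)³/2.438e+20) s ≈ 6.154e+07 s
(d) With a = (rₚ + rₐ)/2 = 2.85985e+11 m, ε = −GM/(2a) = −2.438e+20/(2 · 2.85985e+11) J/kg ≈ -4.262e+08 J/kg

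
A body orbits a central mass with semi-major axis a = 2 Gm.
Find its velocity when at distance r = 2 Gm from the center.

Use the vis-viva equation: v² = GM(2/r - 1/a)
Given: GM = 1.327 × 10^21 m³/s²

Convert to SI: a = 2 Gm = 2e+09 m; r = 2 Gm = 2e+09 m.
Vis-viva: v = √(GM · (2/r − 1/a)).
2/r − 1/a = 2/2e+09 − 1/2e+09 = 5e-10 m⁻¹.
v = √(1.327e+21 · 5e-10) m/s ≈ 8.146e+05 m/s = 814.6 km/s.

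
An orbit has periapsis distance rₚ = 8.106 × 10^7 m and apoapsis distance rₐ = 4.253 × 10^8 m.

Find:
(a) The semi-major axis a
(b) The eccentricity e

(a) a = (rₚ + rₐ) / 2 = (8.106e+07 + 4.253e+08) / 2 ≈ 2.532e+08 m = 2.532 × 10^8 m.
(b) e = (rₐ − rₚ) / (rₐ + rₚ) = (4.253e+08 − 8.106e+07) / (4.253e+08 + 8.106e+07) ≈ 0.6798.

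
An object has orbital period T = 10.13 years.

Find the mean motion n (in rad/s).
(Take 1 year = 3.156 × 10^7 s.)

Convert to SI: T = 10.13 years = 3.19703e+08 s.
n = 2π / T.
n = 2π / 3.19703e+08 s ≈ 1.965e-08 rad/s.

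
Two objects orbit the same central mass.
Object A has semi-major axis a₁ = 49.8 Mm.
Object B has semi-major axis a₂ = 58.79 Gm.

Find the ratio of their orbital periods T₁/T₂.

Convert to SI: a₁ = 49.8 Mm = 4.98e+07 m; a₂ = 58.79 Gm = 5.879e+10 m.
From Kepler's third law, (T₁/T₂)² = (a₁/a₂)³, so T₁/T₂ = (a₁/a₂)^(3/2).
a₁/a₂ = 4.98e+07 / 5.879e+10 = 0.000847083.
T₁/T₂ = (0.000847083)^(3/2) ≈ 2.465e-05.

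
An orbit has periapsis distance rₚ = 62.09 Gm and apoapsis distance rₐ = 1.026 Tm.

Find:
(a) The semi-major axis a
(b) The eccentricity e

Convert to SI: rₚ = 62.09 Gm = 6.209e+10 m; rₐ = 1.026 Tm = 1.026e+12 m.
(a) a = (rₚ + rₐ) / 2 = (6.209e+10 + 1.026e+12) / 2 ≈ 5.44e+11 m = 544 Gm.
(b) e = (rₐ − rₚ) / (rₐ + rₚ) = (1.026e+12 − 6.209e+10) / (1.026e+12 + 6.209e+10) ≈ 0.8859.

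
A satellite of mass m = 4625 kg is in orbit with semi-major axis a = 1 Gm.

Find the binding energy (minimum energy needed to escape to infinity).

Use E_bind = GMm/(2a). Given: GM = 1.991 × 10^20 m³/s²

Convert to SI: a = 1 Gm = 1e+09 m.
Total orbital energy is E = −GMm/(2a); binding energy is E_bind = −E = GMm/(2a).
E_bind = 1.991e+20 · 4625 / (2 · 1e+09) J ≈ 4.604e+14 J = 460.4 TJ.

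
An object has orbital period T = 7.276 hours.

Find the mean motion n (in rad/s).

Convert to SI: T = 7.276 hours = 26193.6 s.
n = 2π / T.
n = 2π / 26193.6 s ≈ 0.0002399 rad/s.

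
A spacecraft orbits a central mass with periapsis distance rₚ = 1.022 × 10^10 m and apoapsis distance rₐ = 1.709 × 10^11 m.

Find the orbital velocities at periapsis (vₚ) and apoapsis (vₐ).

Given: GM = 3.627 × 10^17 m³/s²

Use the vis-viva equation v² = GM(2/r − 1/a) with a = (rₚ + rₐ)/2 = (1.022e+10 + 1.709e+11)/2 = 9.056e+10 m.
vₚ = √(GM · (2/rₚ − 1/a)) = √(3.627e+17 · (2/1.022e+10 − 1/9.056e+10)) m/s ≈ 8184 m/s = 8.184 km/s.
vₐ = √(GM · (2/rₐ − 1/a)) = √(3.627e+17 · (2/1.709e+11 − 1/9.056e+10)) m/s ≈ 489.4 m/s = 489.4 m/s.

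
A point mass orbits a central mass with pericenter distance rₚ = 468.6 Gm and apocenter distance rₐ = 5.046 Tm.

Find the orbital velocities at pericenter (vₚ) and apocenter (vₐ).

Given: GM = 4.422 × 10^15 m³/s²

Convert to SI: rₚ = 468.6 Gm = 4.686e+11 m; rₐ = 5.046 Tm = 5.046e+12 m.
Use the vis-viva equation v² = GM(2/r − 1/a) with a = (rₚ + rₐ)/2 = (4.686e+11 + 5.046e+12)/2 = 2.7573e+12 m.
vₚ = √(GM · (2/rₚ − 1/a)) = √(4.422e+15 · (2/4.686e+11 − 1/2.7573e+12)) m/s ≈ 131.4 m/s = 131.4 m/s.
vₐ = √(GM · (2/rₐ − 1/a)) = √(4.422e+15 · (2/5.046e+12 − 1/2.7573e+12)) m/s ≈ 12.2 m/s = 12.2 m/s.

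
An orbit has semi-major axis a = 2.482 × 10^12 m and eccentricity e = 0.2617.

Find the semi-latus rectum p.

p = a (1 − e²).
p = 2.482e+12 · (1 − (0.2617)²) = 2.482e+12 · 0.931513 ≈ 2.312e+12 m = 2.312 × 10^12 m.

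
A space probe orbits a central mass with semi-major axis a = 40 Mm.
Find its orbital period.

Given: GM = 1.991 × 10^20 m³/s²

Convert to SI: a = 40 Mm = 4e+07 m.
Kepler's third law: T = 2π √(a³ / GM).
Substituting a = 4e+07 m and GM = 1.991e+20 m³/s²:
T = 2π √((4e+07)³ / 1.991e+20) s
T ≈ 112.7 s = 1.878 minutes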